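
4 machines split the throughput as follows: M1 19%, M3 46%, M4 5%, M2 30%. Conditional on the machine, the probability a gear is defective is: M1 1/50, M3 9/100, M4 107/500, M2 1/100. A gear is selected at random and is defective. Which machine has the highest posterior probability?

By Bayes' rule, posterior ∝ prior × likelihood:
  M1: 0.19 × 0.02 = 0.0038
  M3: 0.46 × 0.09 = 0.0414
  M4: 0.05 × 0.214 = 0.0107
  M2: 0.3 × 0.01 = 0.003
Sum = 0.0589.
Largest term belongs to M3, so M3 is most probable.

M3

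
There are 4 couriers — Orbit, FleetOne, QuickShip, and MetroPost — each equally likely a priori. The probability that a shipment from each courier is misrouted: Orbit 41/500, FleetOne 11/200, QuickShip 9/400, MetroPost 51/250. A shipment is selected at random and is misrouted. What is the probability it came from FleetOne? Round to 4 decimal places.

0.1513

With a uniform prior (1/4 each), posterior ∝ likelihood:
  Orbit: 0.082
  FleetOne: 0.055
  QuickShip: 0.0225
  MetroPost: 0.204
Normalizing constant = 0.3635.
P(FleetOne | evidence) = 0.055 / 0.3635 ≈ 0.1513.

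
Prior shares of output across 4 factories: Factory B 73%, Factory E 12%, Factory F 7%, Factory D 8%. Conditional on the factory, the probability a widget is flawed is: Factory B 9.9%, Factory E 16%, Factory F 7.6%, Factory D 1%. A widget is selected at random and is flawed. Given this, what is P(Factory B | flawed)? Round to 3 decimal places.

0.741

Prior × likelihood for each hypothesis:
  Factory B: 0.73 × 0.099 = 0.07227
  Factory E: 0.12 × 0.16 = 0.0192
  Factory F: 0.07 × 0.076 = 0.00532
  Factory D: 0.08 × 0.01 = 0.0008
Sum = 0.09759.
P(Factory B | evidence) = 0.07227 / 0.09759 ≈ 0.741.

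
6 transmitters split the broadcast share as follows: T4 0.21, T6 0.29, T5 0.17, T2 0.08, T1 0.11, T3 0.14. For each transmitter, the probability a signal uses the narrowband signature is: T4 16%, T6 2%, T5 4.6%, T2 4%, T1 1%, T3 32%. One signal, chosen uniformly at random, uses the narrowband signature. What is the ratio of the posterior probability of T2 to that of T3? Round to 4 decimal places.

By Bayes' rule, posterior ∝ prior × likelihood:
  T4: 0.21 × 0.16 = 0.0336
  T6: 0.29 × 0.02 = 0.0058
  T5: 0.17 × 0.046 = 0.00782
  T2: 0.08 × 0.04 = 0.0032
  T1: 0.11 × 0.01 = 0.0011
  T3: 0.14 × 0.32 = 0.0448
Sum = 0.09632.
The ratio is 0.0032 / 0.0448 (the normalizer cancels) = 0.0714.

0.0714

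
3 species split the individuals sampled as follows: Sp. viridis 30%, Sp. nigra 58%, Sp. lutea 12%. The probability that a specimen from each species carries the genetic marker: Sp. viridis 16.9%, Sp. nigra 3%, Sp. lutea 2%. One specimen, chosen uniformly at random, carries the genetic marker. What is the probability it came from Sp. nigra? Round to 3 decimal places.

0.247

Unnormalized posteriors (prior × likelihood):
  Sp. viridis: 0.3 × 0.169 = 0.0507
  Sp. nigra: 0.58 × 0.03 = 0.0174
  Sp. lutea: 0.12 × 0.02 = 0.0024
Total = 0.0705.
P(Sp. nigra | evidence) = 0.0174 / 0.0705 ≈ 0.247.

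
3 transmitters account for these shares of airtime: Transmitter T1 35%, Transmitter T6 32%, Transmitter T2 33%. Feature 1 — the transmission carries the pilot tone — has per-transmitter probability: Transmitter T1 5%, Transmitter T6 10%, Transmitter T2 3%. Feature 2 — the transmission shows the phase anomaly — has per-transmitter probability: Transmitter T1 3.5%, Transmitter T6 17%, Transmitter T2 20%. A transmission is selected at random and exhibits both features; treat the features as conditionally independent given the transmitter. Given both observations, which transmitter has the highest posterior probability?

Transmitter T6

Compute prior × likelihood for every hypothesis:
  Transmitter T1: 0.35 × 0.05 × 0.035 = 0.0006125
  Transmitter T6: 0.32 × 0.1 × 0.17 = 0.00544
  Transmitter T2: 0.33 × 0.03 × 0.2 = 0.00198
Sum = 0.0080325.
Largest term belongs to Transmitter T6, so Transmitter T6 is most probable.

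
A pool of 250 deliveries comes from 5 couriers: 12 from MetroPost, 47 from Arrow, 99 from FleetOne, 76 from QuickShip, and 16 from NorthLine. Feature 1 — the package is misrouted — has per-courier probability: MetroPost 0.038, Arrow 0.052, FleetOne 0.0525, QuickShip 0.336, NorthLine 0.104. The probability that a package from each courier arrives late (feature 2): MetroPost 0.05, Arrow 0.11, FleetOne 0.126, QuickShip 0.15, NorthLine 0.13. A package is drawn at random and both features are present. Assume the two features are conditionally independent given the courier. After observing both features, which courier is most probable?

QuickShip

Prior × likelihood for each hypothesis:
  MetroPost: 0.048 × 0.038 × 0.05 = 0.0000912
  Arrow: 0.188 × 0.052 × 0.11 = 0.00107536
  FleetOne: 0.396 × 0.0525 × 0.126 = 0.00261954
  QuickShip: 0.304 × 0.336 × 0.15 = 0.0153216
  NorthLine: 0.064 × 0.104 × 0.13 = 0.00086528
Total = 0.01997298.
Largest term belongs to QuickShip, so QuickShip is most probable.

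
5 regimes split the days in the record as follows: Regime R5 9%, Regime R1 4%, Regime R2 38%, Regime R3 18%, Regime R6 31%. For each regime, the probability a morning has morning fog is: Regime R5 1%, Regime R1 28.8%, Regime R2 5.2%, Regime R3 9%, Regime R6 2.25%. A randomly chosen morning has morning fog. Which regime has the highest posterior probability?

By Bayes' rule, posterior ∝ prior × likelihood:
  Regime R5: 0.09 × 0.01 = 0.0009
  Regime R1: 0.04 × 0.288 = 0.01152
  Regime R2: 0.38 × 0.052 = 0.01976
  Regime R3: 0.18 × 0.09 = 0.0162
  Regime R6: 0.31 × 0.0225 = 0.006975
Total = 0.055355.
Largest term belongs to Regime R2, so Regime R2 is most probable.

Regime R2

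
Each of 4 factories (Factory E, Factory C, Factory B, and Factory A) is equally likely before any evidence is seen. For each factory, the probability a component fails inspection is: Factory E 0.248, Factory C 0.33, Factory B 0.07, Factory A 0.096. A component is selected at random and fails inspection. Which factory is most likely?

Factory C

With a uniform prior (1/4 each), posterior ∝ likelihood:
  Factory E: 0.248
  Factory C: 0.33
  Factory B: 0.07
  Factory A: 0.096
Sum = 0.744.
Largest term belongs to Factory C, so Factory C is most probable.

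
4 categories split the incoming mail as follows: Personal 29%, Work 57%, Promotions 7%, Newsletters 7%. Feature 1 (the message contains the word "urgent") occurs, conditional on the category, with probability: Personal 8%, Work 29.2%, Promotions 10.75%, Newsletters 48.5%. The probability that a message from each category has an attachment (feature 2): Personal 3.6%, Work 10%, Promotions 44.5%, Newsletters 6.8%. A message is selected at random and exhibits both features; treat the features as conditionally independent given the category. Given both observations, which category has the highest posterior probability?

Compute prior × likelihood for every hypothesis:
  Personal: 0.29 × 0.08 × 0.036 = 0.0008352
  Work: 0.57 × 0.292 × 0.1 = 0.016644
  Promotions: 0.07 × 0.1075 × 0.445 = 0.003348625
  Newsletters: 0.07 × 0.485 × 0.068 = 0.0023086
Sum = 0.023136425.
Largest term belongs to Work, so Work is most probable.

Work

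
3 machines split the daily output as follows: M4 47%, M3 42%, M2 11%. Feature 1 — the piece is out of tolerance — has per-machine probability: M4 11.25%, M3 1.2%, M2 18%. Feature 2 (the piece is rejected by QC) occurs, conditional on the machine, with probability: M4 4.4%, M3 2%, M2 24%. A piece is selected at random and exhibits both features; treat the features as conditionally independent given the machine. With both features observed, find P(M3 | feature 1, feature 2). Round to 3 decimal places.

0.014

Unnormalized posteriors (prior × likelihood):
  M4: 0.47 × 0.1125 × 0.044 = 0.0023265
  M3: 0.42 × 0.012 × 0.02 = 0.0001008
  M2: 0.11 × 0.18 × 0.24 = 0.004752
Sum = 0.0071793.
P(M3 | evidence) = 0.0001008 / 0.0071793 ≈ 0.014.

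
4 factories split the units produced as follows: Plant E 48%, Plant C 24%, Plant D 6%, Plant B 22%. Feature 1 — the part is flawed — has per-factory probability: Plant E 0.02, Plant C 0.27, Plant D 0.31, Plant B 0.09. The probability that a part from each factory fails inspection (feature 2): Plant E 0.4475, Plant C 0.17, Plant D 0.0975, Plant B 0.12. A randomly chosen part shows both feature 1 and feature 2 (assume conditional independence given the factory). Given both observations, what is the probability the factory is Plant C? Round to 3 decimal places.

0.565

Compute prior × likelihood for every hypothesis:
  Plant E: 0.48 × 0.02 × 0.4475 = 0.004296
  Plant C: 0.24 × 0.27 × 0.17 = 0.011016
  Plant D: 0.06 × 0.31 × 0.0975 = 0.0018135
  Plant B: 0.22 × 0.09 × 0.12 = 0.002376
Sum = 0.0195015.
P(Plant C | evidence) = 0.011016 / 0.0195015 ≈ 0.565.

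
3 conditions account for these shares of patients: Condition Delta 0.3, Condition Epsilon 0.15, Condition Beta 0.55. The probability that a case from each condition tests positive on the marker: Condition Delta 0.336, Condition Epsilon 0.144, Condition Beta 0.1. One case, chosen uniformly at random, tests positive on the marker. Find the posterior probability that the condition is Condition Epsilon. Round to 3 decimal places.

Unnormalized posteriors (prior × likelihood):
  Condition Delta: 0.3 × 0.336 = 0.1008
  Condition Epsilon: 0.15 × 0.144 = 0.0216
  Condition Beta: 0.55 × 0.1 = 0.055
Sum = 0.1774.
P(Condition Epsilon | evidence) = 0.0216 / 0.1774 ≈ 0.122.

0.122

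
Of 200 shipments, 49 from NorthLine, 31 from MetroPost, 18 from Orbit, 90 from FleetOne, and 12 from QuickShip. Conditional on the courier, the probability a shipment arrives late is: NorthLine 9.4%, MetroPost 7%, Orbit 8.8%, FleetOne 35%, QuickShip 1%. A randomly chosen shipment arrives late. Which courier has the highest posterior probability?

FleetOne

By Bayes' rule, posterior ∝ prior × likelihood:
  NorthLine: 0.245 × 0.094 = 0.02303
  MetroPost: 0.155 × 0.07 = 0.01085
  Orbit: 0.09 × 0.088 = 0.00792
  FleetOne: 0.45 × 0.35 = 0.1575
  QuickShip: 0.06 × 0.01 = 0.0006
Sum = 0.1999.
Largest term belongs to FleetOne, so FleetOne is most probable.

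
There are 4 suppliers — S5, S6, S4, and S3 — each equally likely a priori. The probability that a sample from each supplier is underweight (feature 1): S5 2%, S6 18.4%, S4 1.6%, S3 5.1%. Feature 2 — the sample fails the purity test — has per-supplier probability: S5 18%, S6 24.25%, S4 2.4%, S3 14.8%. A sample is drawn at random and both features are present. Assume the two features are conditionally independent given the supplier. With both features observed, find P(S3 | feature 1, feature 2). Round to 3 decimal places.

0.134

Since the prior is uniform, the posterior is proportional to the likelihood:
  S5: 0.02 × 0.18 = 0.0036
  S6: 0.184 × 0.2425 = 0.04462
  S4: 0.016 × 0.024 = 0.000384
  S3: 0.051 × 0.148 = 0.007548
Sum = 0.056152.
P(S3 | evidence) = 0.007548 / 0.056152 ≈ 0.134.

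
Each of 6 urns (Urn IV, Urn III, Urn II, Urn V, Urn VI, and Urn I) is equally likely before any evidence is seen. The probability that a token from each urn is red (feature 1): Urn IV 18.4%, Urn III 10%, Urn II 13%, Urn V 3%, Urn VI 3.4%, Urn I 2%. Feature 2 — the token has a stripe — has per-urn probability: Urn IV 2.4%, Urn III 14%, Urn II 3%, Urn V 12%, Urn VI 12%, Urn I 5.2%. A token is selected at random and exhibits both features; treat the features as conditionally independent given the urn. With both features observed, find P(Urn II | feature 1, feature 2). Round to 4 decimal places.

0.1257

With a uniform prior (1/6 each), posterior ∝ likelihood:
  Urn IV: 0.184 × 0.024 = 0.004416
  Urn III: 0.1 × 0.14 = 0.014
  Urn II: 0.13 × 0.03 = 0.0039
  Urn V: 0.03 × 0.12 = 0.0036
  Urn VI: 0.034 × 0.12 = 0.00408
  Urn I: 0.02 × 0.052 = 0.00104
Sum = 0.031036.
P(Urn II | evidence) = 0.0039 / 0.031036 ≈ 0.1257.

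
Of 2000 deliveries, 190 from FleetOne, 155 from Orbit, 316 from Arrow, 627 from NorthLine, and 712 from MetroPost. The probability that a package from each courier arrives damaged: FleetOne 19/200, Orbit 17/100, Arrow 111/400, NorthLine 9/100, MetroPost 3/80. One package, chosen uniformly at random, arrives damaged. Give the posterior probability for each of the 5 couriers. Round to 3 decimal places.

By Bayes' rule, posterior ∝ prior × likelihood:
  FleetOne: 0.095 × 0.095 = 0.009025
  Orbit: 0.0775 × 0.17 = 0.013175
  Arrow: 0.158 × 0.2775 = 0.043845
  NorthLine: 0.3135 × 0.09 = 0.028215
  MetroPost: 0.356 × 0.0375 = 0.01335
Normalizing constant = 0.10761.
P(FleetOne | damaged) = 0.009025/0.10761 ≈ 0.084
P(Orbit | damaged) = 0.013175/0.10761 ≈ 0.122
P(Arrow | damaged) = 0.043845/0.10761 ≈ 0.407
P(NorthLine | damaged) = 0.028215/0.10761 ≈ 0.262
P(MetroPost | damaged) = 0.01335/0.10761 ≈ 0.124
(Check: 0.084+0.122+0.407+0.262+0.124 = 0.999.)

FleetOne 0.084, Orbit 0.122, Arrow 0.407, NorthLine 0.262, MetroPost 0.124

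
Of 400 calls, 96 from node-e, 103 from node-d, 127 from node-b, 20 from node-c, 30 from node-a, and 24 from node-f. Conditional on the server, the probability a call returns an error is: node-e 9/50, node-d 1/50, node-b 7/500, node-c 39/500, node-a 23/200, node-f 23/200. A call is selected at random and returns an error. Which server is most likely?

Compute prior × likelihood for every hypothesis:
  node-e: 0.24 × 0.18 = 0.0432
  node-d: 0.2575 × 0.02 = 0.00515
  node-b: 0.3175 × 0.014 = 0.004445
  node-c: 0.05 × 0.078 = 0.0039
  node-a: 0.075 × 0.115 = 0.008625
  node-f: 0.06 × 0.115 = 0.0069
Total = 0.07222.
Largest term belongs to node-e, so node-e is most probable.

node-e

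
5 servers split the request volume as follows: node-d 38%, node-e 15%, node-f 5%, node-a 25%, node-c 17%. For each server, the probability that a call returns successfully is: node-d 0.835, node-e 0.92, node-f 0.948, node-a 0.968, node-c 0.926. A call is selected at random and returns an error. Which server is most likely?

Taking complements, P(error | each) = node-d 0.165, node-e 0.08, node-f 0.052, node-a 0.032, node-c 0.074.
By Bayes' rule, posterior ∝ prior × likelihood:
  node-d: 0.38 × 0.165 = 0.0627
  node-e: 0.15 × 0.08 = 0.012
  node-f: 0.05 × 0.052 = 0.0026
  node-a: 0.25 × 0.032 = 0.008
  node-c: 0.17 × 0.074 = 0.01258
Sum = 0.09788.
Largest term belongs to node-d, so node-d is most probable.

node-d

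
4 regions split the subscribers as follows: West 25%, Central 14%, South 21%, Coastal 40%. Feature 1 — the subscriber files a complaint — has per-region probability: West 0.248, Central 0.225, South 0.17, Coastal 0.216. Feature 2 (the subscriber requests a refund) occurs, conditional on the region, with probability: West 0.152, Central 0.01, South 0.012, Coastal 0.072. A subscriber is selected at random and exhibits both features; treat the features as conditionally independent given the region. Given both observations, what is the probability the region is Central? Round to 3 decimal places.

0.019

Unnormalized posteriors (prior × likelihood):
  West: 0.25 × 0.248 × 0.152 = 0.009424
  Central: 0.14 × 0.225 × 0.01 = 0.000315
  South: 0.21 × 0.17 × 0.012 = 0.0004284
  Coastal: 0.4 × 0.216 × 0.072 = 0.0062208
Normalizing constant = 0.0163882.
P(Central | evidence) = 0.000315 / 0.0163882 ≈ 0.019.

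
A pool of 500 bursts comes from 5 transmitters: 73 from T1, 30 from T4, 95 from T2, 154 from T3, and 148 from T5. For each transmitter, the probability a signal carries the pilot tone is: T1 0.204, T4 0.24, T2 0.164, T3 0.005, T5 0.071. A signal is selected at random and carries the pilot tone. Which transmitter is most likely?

Compute prior × likelihood for every hypothesis:
  T1: 0.146 × 0.204 = 0.029784
  T4: 0.06 × 0.24 = 0.0144
  T2: 0.19 × 0.164 = 0.03116
  T3: 0.308 × 0.005 = 0.00154
  T5: 0.296 × 0.071 = 0.021016
Total = 0.0979.
Largest term belongs to T2, so T2 is most probable.

T2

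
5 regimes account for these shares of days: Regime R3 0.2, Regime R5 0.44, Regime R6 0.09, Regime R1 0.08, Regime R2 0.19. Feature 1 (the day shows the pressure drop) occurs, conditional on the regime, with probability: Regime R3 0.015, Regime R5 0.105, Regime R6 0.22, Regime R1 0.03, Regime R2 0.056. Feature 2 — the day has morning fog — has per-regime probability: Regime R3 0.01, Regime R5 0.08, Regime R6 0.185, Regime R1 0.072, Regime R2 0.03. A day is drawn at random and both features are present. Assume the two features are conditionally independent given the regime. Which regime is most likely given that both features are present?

Regime R5

Unnormalized posteriors (prior × likelihood):
  Regime R3: 0.2 × 0.015 × 0.01 = 0.00003
  Regime R5: 0.44 × 0.105 × 0.08 = 0.003696
  Regime R6: 0.09 × 0.22 × 0.185 = 0.003663
  Regime R1: 0.08 × 0.03 × 0.072 = 0.0001728
  Regime R2: 0.19 × 0.056 × 0.03 = 0.0003192
Sum = 0.007881.
Largest term belongs to Regime R5, so Regime R5 is most probable.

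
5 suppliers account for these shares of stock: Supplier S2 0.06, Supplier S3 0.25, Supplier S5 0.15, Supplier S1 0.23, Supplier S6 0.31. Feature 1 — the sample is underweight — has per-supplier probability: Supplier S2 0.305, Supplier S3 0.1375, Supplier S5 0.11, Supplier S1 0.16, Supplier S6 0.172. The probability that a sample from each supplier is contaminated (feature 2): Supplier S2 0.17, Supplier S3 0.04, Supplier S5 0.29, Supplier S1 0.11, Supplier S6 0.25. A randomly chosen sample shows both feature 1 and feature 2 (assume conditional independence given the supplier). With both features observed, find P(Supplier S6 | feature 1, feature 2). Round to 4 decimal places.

0.5002

Prior × likelihood for each hypothesis:
  Supplier S2: 0.06 × 0.305 × 0.17 = 0.003111
  Supplier S3: 0.25 × 0.1375 × 0.04 = 0.001375
  Supplier S5: 0.15 × 0.11 × 0.29 = 0.004785
  Supplier S1: 0.23 × 0.16 × 0.11 = 0.004048
  Supplier S6: 0.31 × 0.172 × 0.25 = 0.01333
Sum = 0.026649.
P(Supplier S6 | evidence) = 0.01333 / 0.026649 ≈ 0.5002.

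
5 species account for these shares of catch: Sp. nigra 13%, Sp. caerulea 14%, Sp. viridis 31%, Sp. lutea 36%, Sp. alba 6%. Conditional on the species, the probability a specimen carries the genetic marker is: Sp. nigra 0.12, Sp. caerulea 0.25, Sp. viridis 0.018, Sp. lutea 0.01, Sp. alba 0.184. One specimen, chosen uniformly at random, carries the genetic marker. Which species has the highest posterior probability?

By Bayes' rule, posterior ∝ prior × likelihood:
  Sp. nigra: 0.13 × 0.12 = 0.0156
  Sp. caerulea: 0.14 × 0.25 = 0.035
  Sp. viridis: 0.31 × 0.018 = 0.00558
  Sp. lutea: 0.36 × 0.01 = 0.0036
  Sp. alba: 0.06 × 0.184 = 0.01104
Total = 0.07082.
Largest term belongs to Sp. caerulea, so Sp. caerulea is most probable.

Sp. caerulea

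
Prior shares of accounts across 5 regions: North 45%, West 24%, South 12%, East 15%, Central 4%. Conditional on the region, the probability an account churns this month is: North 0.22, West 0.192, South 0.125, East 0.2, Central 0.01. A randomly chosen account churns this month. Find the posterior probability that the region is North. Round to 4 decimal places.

0.5197

By Bayes' rule, posterior ∝ prior × likelihood:
  North: 0.45 × 0.22 = 0.099
  West: 0.24 × 0.192 = 0.04608
  South: 0.12 × 0.125 = 0.015
  East: 0.15 × 0.2 = 0.03
  Central: 0.04 × 0.01 = 0.0004
Sum = 0.19048.
P(North | evidence) = 0.099 / 0.19048 ≈ 0.5197.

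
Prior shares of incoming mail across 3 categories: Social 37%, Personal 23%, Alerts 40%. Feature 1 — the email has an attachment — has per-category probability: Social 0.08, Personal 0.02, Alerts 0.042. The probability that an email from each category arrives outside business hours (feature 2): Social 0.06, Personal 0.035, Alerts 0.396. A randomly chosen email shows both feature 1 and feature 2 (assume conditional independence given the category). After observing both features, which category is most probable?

Prior × likelihood for each hypothesis:
  Social: 0.37 × 0.08 × 0.06 = 0.001776
  Personal: 0.23 × 0.02 × 0.035 = 0.000161
  Alerts: 0.4 × 0.042 × 0.396 = 0.0066528
Sum = 0.0085898.
Largest term belongs to Alerts, so Alerts is most probable.

Alerts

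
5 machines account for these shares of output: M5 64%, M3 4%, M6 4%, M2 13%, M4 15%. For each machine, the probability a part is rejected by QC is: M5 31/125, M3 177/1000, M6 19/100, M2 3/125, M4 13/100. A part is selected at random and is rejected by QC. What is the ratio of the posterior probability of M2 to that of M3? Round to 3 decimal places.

0.441

By Bayes' rule, posterior ∝ prior × likelihood:
  M5: 0.64 × 0.248 = 0.15872
  M3: 0.04 × 0.177 = 0.00708
  M6: 0.04 × 0.19 = 0.0076
  M2: 0.13 × 0.024 = 0.00312
  M4: 0.15 × 0.13 = 0.0195
Total = 0.19602.
The ratio is 0.00312 / 0.00708 (the normalizer cancels) = 0.441.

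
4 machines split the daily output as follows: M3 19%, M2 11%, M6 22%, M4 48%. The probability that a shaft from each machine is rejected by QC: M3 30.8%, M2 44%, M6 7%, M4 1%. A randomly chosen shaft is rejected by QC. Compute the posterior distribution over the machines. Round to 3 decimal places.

M3 0.460, M2 0.381, M6 0.121, M4 0.038

Compute prior × likelihood for every hypothesis:
  M3: 0.19 × 0.308 = 0.05852
  M2: 0.11 × 0.44 = 0.0484
  M6: 0.22 × 0.07 = 0.0154
  M4: 0.48 × 0.01 = 0.0048
Total = 0.12712.
P(M3 | rejected) = 0.05852/0.12712 ≈ 0.460
P(M2 | rejected) = 0.0484/0.12712 ≈ 0.381
P(M6 | rejected) = 0.0154/0.12712 ≈ 0.121
P(M4 | rejected) = 0.0048/0.12712 ≈ 0.038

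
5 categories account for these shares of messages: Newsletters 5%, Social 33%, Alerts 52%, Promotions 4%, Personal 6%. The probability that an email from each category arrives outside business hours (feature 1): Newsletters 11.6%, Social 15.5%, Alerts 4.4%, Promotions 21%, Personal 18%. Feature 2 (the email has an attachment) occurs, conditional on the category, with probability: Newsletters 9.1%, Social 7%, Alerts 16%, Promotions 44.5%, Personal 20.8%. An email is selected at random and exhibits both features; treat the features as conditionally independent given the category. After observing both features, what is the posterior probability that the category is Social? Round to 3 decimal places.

Compute prior × likelihood for every hypothesis:
  Newsletters: 0.05 × 0.116 × 0.091 = 0.0005278
  Social: 0.33 × 0.155 × 0.07 = 0.0035805
  Alerts: 0.52 × 0.044 × 0.16 = 0.0036608
  Promotions: 0.04 × 0.21 × 0.445 = 0.003738
  Personal: 0.06 × 0.18 × 0.208 = 0.0022464
Normalizing constant = 0.0137535.
P(Social | evidence) = 0.0035805 / 0.0137535 ≈ 0.260.

0.260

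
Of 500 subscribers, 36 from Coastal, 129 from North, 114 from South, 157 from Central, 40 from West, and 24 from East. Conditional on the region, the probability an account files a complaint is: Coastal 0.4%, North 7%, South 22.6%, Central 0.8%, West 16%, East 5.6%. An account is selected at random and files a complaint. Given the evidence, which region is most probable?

South

By Bayes' rule, posterior ∝ prior × likelihood:
  Coastal: 0.072 × 0.004 = 0.000288
  North: 0.258 × 0.07 = 0.01806
  South: 0.228 × 0.226 = 0.051528
  Central: 0.314 × 0.008 = 0.002512
  West: 0.08 × 0.16 = 0.0128
  East: 0.048 × 0.056 = 0.002688
Normalizing constant = 0.087876.
Largest term belongs to South, so South is most probable.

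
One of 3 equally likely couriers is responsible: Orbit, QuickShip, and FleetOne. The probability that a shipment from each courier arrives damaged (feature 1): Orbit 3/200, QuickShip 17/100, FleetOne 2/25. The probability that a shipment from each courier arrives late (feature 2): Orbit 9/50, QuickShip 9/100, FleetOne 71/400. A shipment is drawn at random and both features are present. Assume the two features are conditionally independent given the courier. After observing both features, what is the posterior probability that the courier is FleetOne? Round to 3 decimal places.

0.441

With a uniform prior (1/3 each), posterior ∝ likelihood:
  Orbit: 0.015 × 0.18 = 0.0027
  QuickShip: 0.17 × 0.09 = 0.0153
  FleetOne: 0.08 × 0.1775 = 0.0142
Normalizing constant = 0.0322.
P(FleetOne | evidence) = 0.0142 / 0.0322 ≈ 0.441.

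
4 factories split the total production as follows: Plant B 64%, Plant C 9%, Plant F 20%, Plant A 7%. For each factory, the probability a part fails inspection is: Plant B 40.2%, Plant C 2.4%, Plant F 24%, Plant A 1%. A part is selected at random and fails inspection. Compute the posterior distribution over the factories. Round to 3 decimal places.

Plant B 0.835, Plant C 0.007, Plant F 0.156, Plant A 0.002

Unnormalized posteriors (prior × likelihood):
  Plant B: 0.64 × 0.402 = 0.25728
  Plant C: 0.09 × 0.024 = 0.00216
  Plant F: 0.2 × 0.24 = 0.048
  Plant A: 0.07 × 0.01 = 0.0007
Normalizing constant = 0.30814.
P(Plant B | nonconforming) = 0.25728/0.30814 ≈ 0.835
P(Plant C | nonconforming) = 0.00216/0.30814 ≈ 0.007
P(Plant F | nonconforming) = 0.048/0.30814 ≈ 0.156
P(Plant A | nonconforming) = 0.0007/0.30814 ≈ 0.002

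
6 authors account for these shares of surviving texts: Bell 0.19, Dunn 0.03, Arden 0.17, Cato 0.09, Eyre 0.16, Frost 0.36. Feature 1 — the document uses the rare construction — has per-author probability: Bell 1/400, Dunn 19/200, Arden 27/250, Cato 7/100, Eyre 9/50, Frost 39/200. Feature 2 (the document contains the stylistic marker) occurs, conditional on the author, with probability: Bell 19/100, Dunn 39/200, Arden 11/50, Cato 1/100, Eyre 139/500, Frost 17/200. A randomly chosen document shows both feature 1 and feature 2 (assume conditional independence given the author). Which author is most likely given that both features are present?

Eyre

By Bayes' rule, posterior ∝ prior × likelihood:
  Bell: 0.19 × 0.0025 × 0.19 = 0.00009025
  Dunn: 0.03 × 0.095 × 0.195 = 0.00055575
  Arden: 0.17 × 0.108 × 0.22 = 0.0040392
  Cato: 0.09 × 0.07 × 0.01 = 0.000063
  Eyre: 0.16 × 0.18 × 0.278 = 0.0080064
  Frost: 0.36 × 0.195 × 0.085 = 0.005967
Sum = 0.0187216.
Largest term belongs to Eyre, so Eyre is most probable.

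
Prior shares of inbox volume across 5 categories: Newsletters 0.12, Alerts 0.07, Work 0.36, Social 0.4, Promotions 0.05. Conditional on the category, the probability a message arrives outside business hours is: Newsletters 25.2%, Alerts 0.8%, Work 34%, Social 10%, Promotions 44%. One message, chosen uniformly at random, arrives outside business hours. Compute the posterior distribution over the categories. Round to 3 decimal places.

Newsletters 0.141, Alerts 0.003, Work 0.569, Social 0.186, Promotions 0.102

Compute prior × likelihood for every hypothesis:
  Newsletters: 0.12 × 0.252 = 0.03024
  Alerts: 0.07 × 0.008 = 0.00056
  Work: 0.36 × 0.34 = 0.1224
  Social: 0.4 × 0.1 = 0.04
  Promotions: 0.05 × 0.44 = 0.022
Total = 0.2152.
P(Newsletters | off-hours) = 0.03024/0.2152 ≈ 0.141
P(Alerts | off-hours) = 0.00056/0.2152 ≈ 0.003
P(Work | off-hours) = 0.1224/0.2152 ≈ 0.569
P(Social | off-hours) = 0.04/0.2152 ≈ 0.186
P(Promotions | off-hours) = 0.022/0.2152 ≈ 0.102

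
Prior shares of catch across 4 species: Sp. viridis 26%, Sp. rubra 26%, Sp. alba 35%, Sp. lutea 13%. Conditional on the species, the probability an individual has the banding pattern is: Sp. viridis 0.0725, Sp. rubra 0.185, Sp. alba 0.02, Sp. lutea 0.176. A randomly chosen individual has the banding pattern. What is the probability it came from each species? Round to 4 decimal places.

Compute prior × likelihood for every hypothesis:
  Sp. viridis: 0.26 × 0.0725 = 0.01885
  Sp. rubra: 0.26 × 0.185 = 0.0481
  Sp. alba: 0.35 × 0.02 = 0.007
  Sp. lutea: 0.13 × 0.176 = 0.02288
Normalizing constant = 0.09683.
P(Sp. viridis | banded) = 0.01885/0.09683 ≈ 0.1947
P(Sp. rubra | banded) = 0.0481/0.09683 ≈ 0.4967
P(Sp. alba | banded) = 0.007/0.09683 ≈ 0.0723
P(Sp. lutea | banded) = 0.02288/0.09683 ≈ 0.2363

Sp. viridis 0.1947, Sp. rubra 0.4967, Sp. alba 0.0723, Sp. lutea 0.2363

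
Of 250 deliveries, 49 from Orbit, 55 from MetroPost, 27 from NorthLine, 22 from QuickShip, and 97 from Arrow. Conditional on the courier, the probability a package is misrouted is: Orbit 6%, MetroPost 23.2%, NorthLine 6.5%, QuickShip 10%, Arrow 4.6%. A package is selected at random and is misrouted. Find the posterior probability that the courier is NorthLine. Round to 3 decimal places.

Prior × likelihood for each hypothesis:
  Orbit: 0.196 × 0.06 = 0.01176
  MetroPost: 0.22 × 0.232 = 0.05104
  NorthLine: 0.108 × 0.065 = 0.00702
  QuickShip: 0.088 × 0.1 = 0.0088
  Arrow: 0.388 × 0.046 = 0.017848
Normalizing constant = 0.096468.
P(NorthLine | evidence) = 0.00702 / 0.096468 ≈ 0.073.

0.073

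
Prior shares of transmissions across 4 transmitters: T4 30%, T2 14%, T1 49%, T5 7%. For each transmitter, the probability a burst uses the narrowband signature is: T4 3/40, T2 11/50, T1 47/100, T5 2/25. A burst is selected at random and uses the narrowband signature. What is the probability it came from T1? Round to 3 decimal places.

Compute prior × likelihood for every hypothesis:
  T4: 0.3 × 0.075 = 0.0225
  T2: 0.14 × 0.22 = 0.0308
  T1: 0.49 × 0.47 = 0.2303
  T5: 0.07 × 0.08 = 0.0056
Total = 0.2892.
P(T1 | evidence) = 0.2303 / 0.2892 ≈ 0.796.

0.796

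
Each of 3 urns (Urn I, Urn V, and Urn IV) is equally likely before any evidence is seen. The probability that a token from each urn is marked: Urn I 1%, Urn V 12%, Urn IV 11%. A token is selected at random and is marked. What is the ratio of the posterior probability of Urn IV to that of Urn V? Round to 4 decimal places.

Since the prior is uniform, the posterior is proportional to the likelihood:
  Urn I: 0.01
  Urn V: 0.12
  Urn IV: 0.11
Total = 0.24.
The ratio is 0.11 / 0.12 (the normalizer cancels) = 0.9167.

0.9167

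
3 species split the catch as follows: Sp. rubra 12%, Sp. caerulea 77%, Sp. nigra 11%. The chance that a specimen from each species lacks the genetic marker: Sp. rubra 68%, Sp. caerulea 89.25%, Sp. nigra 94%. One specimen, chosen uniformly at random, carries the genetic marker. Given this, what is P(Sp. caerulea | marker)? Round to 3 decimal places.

Taking complements, P(marker | each) = Sp. rubra 0.32, Sp. caerulea 0.1075, Sp. nigra 0.06.
Unnormalized posteriors (prior × likelihood):
  Sp. rubra: 0.12 × 0.32 = 0.0384
  Sp. caerulea: 0.77 × 0.1075 = 0.082775
  Sp. nigra: 0.11 × 0.06 = 0.0066
Total = 0.127775.
P(Sp. caerulea | evidence) = 0.082775 / 0.127775 ≈ 0.648.

0.648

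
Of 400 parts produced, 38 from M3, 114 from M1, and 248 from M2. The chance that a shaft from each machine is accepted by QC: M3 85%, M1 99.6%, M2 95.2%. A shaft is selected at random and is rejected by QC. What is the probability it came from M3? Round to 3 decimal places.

Taking complements, P(rejected | each) = M3 0.15, M1 0.004, M2 0.048.
By Bayes' rule, posterior ∝ prior × likelihood:
  M3: 0.095 × 0.15 = 0.01425
  M1: 0.285 × 0.004 = 0.00114
  M2: 0.62 × 0.048 = 0.02976
Normalizing constant = 0.04515.
P(M3 | evidence) = 0.01425 / 0.04515 ≈ 0.316.

0.316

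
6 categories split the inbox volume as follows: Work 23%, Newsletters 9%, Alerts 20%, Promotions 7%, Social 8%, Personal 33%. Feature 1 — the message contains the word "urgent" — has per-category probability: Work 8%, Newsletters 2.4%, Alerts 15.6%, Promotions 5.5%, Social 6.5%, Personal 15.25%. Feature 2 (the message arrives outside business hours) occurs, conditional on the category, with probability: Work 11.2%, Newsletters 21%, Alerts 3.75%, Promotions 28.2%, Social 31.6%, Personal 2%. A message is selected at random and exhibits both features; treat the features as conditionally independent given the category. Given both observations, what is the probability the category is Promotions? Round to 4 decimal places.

Unnormalized posteriors (prior × likelihood):
  Work: 0.23 × 0.08 × 0.112 = 0.0020608
  Newsletters: 0.09 × 0.024 × 0.21 = 0.0004536
  Alerts: 0.2 × 0.156 × 0.0375 = 0.00117
  Promotions: 0.07 × 0.055 × 0.282 = 0.0010857
  Social: 0.08 × 0.065 × 0.316 = 0.0016432
  Personal: 0.33 × 0.1525 × 0.02 = 0.0010065
Total = 0.0074198.
P(Promotions | evidence) = 0.0010857 / 0.0074198 ≈ 0.1463.

0.1463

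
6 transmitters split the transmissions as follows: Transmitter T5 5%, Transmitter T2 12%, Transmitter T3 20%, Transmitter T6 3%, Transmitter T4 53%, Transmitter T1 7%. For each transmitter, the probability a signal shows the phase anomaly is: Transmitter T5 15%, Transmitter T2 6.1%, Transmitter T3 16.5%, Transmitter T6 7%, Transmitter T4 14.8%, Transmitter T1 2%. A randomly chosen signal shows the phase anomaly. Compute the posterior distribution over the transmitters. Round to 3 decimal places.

Transmitter T5 0.058, Transmitter T2 0.056, Transmitter T3 0.254, Transmitter T6 0.016, Transmitter T4 0.605, Transmitter T1 0.011

By Bayes' rule, posterior ∝ prior × likelihood:
  Transmitter T5: 0.05 × 0.15 = 0.0075
  Transmitter T2: 0.12 × 0.061 = 0.00732
  Transmitter T3: 0.2 × 0.165 = 0.033
  Transmitter T6: 0.03 × 0.07 = 0.0021
  Transmitter T4: 0.53 × 0.148 = 0.07844
  Transmitter T1: 0.07 × 0.02 = 0.0014
Normalizing constant = 0.12976.
P(Transmitter T5 | anomaly) = 0.0075/0.12976 ≈ 0.058
P(Transmitter T2 | anomaly) = 0.00732/0.12976 ≈ 0.056
P(Transmitter T3 | anomaly) = 0.033/0.12976 ≈ 0.254
P(Transmitter T6 | anomaly) = 0.0021/0.12976 ≈ 0.016
P(Transmitter T4 | anomaly) = 0.07844/0.12976 ≈ 0.605
P(Transmitter T1 | anomaly) = 0.0014/0.12976 ≈ 0.011
(Check: 0.058+0.056+0.254+0.016+0.605+0.011 = 1.000.)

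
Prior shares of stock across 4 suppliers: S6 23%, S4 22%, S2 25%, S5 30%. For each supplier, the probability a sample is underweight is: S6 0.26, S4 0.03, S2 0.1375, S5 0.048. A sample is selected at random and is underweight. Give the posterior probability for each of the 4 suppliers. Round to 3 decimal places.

S6 0.519, S4 0.057, S2 0.298, S5 0.125

By Bayes' rule, posterior ∝ prior × likelihood:
  S6: 0.23 × 0.26 = 0.0598
  S4: 0.22 × 0.03 = 0.0066
  S2: 0.25 × 0.1375 = 0.034375
  S5: 0.3 × 0.048 = 0.0144
Sum = 0.115175.
P(S6 | underweight) = 0.0598/0.115175 ≈ 0.519
P(S4 | underweight) = 0.0066/0.115175 ≈ 0.057
P(S2 | underweight) = 0.034375/0.115175 ≈ 0.298
P(S5 | underweight) = 0.0144/0.115175 ≈ 0.125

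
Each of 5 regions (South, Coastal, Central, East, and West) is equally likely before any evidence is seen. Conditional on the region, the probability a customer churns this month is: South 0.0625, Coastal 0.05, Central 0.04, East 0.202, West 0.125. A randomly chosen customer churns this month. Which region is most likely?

Since the prior is uniform, the posterior is proportional to the likelihood:
  South: 0.0625
  Coastal: 0.05
  Central: 0.04
  East: 0.202
  West: 0.125
Normalizing constant = 0.4795.
Largest term belongs to East, so East is most probable.

East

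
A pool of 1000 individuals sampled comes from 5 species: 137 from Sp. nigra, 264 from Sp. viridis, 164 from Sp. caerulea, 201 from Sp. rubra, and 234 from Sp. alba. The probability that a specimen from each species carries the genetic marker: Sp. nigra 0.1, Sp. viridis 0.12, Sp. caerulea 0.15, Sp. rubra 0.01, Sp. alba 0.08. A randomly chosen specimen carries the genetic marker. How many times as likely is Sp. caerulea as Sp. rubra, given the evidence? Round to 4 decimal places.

12.2388

By Bayes' rule, posterior ∝ prior × likelihood:
  Sp. nigra: 0.137 × 0.1 = 0.0137
  Sp. viridis: 0.264 × 0.12 = 0.03168
  Sp. caerulea: 0.164 × 0.15 = 0.0246
  Sp. rubra: 0.201 × 0.01 = 0.00201
  Sp. alba: 0.234 × 0.08 = 0.01872
Normalizing constant = 0.09071.
The ratio is 0.0246 / 0.00201 (the normalizer cancels) = 12.2388.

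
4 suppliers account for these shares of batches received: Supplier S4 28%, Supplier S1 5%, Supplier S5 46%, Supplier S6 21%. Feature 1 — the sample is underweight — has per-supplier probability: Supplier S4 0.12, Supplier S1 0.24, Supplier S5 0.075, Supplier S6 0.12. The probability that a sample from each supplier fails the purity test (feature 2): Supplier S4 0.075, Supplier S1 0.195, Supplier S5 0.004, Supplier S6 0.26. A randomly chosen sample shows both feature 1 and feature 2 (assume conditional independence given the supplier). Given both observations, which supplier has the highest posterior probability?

Supplier S6

Unnormalized posteriors (prior × likelihood):
  Supplier S4: 0.28 × 0.12 × 0.075 = 0.00252
  Supplier S1: 0.05 × 0.24 × 0.195 = 0.00234
  Supplier S5: 0.46 × 0.075 × 0.004 = 0.000138
  Supplier S6: 0.21 × 0.12 × 0.26 = 0.006552
Normalizing constant = 0.01155.
Largest term belongs to Supplier S6, so Supplier S6 is most probable.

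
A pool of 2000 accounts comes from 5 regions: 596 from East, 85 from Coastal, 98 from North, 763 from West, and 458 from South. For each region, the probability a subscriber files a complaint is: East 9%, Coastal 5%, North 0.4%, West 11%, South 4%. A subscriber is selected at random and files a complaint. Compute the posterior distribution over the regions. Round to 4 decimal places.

East 0.3341, Coastal 0.0265, North 0.0024, West 0.5228, South 0.1141

Compute prior × likelihood for every hypothesis:
  East: 0.298 × 0.09 = 0.02682
  Coastal: 0.0425 × 0.05 = 0.002125
  North: 0.049 × 0.004 = 0.000196
  West: 0.3815 × 0.11 = 0.041965
  South: 0.229 × 0.04 = 0.00916
Total = 0.080266.
P(East | complaint) = 0.02682/0.080266 ≈ 0.3341
P(Coastal | complaint) = 0.002125/0.080266 ≈ 0.0265
P(North | complaint) = 0.000196/0.080266 ≈ 0.0024
P(West | complaint) = 0.041965/0.080266 ≈ 0.5228
P(South | complaint) = 0.00916/0.080266 ≈ 0.1141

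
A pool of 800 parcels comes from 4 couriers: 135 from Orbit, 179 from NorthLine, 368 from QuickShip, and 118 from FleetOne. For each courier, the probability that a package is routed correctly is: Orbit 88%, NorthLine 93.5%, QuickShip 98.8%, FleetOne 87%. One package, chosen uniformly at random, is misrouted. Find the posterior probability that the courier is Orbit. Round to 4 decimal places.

0.3404

Taking complements, P(misrouted | each) = Orbit 0.12, NorthLine 0.065, QuickShip 0.012, FleetOne 0.13.
Compute prior × likelihood for every hypothesis:
  Orbit: 0.16875 × 0.12 = 0.02025
  NorthLine: 0.22375 × 0.065 = 0.01454375
  QuickShip: 0.46 × 0.012 = 0.00552
  FleetOne: 0.1475 × 0.13 = 0.019175
Total = 0.05948875.
P(Orbit | evidence) = 0.02025 / 0.05948875 ≈ 0.3404.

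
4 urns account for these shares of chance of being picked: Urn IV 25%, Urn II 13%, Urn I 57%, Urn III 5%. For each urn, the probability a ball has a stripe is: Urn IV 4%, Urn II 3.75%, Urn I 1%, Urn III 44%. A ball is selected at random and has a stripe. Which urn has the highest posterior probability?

Urn III

By Bayes' rule, posterior ∝ prior × likelihood:
  Urn IV: 0.25 × 0.04 = 0.01
  Urn II: 0.13 × 0.0375 = 0.004875
  Urn I: 0.57 × 0.01 = 0.0057
  Urn III: 0.05 × 0.44 = 0.022
Sum = 0.042575.
Largest term belongs to Urn III, so Urn III is most probable.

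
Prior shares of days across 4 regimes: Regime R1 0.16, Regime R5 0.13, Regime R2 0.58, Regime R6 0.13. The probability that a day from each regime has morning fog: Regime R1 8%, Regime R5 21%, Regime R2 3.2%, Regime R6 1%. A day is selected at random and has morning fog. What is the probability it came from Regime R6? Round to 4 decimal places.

Prior × likelihood for each hypothesis:
  Regime R1: 0.16 × 0.08 = 0.0128
  Regime R5: 0.13 × 0.21 = 0.0273
  Regime R2: 0.58 × 0.032 = 0.01856
  Regime R6: 0.13 × 0.01 = 0.0013
Normalizing constant = 0.05996.
P(Regime R6 | evidence) = 0.0013 / 0.05996 ≈ 0.0217.

0.0217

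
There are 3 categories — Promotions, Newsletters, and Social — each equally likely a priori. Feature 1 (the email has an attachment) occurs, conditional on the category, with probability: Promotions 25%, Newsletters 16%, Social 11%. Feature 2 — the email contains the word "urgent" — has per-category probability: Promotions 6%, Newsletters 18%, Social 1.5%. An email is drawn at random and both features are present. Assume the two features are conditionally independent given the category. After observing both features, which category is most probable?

With a uniform prior (1/3 each), posterior ∝ likelihood:
  Promotions: 0.25 × 0.06 = 0.015
  Newsletters: 0.16 × 0.18 = 0.0288
  Social: 0.11 × 0.015 = 0.00165
Normalizing constant = 0.04545.
Largest term belongs to Newsletters, so Newsletters is most probable.

Newsletters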